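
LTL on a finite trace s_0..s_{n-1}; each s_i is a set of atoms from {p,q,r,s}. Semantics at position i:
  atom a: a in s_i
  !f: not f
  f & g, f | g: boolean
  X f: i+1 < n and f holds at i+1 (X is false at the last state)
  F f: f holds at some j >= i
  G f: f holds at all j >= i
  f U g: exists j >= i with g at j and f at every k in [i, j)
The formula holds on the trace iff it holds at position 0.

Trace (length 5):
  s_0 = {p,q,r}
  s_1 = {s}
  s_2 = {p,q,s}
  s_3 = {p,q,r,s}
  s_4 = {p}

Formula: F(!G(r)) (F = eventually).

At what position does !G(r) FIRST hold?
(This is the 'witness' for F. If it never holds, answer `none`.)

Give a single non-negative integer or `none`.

Answer: 0

Derivation:
s_0={p,q,r}: !G(r)=True G(r)=False r=True
s_1={s}: !G(r)=True G(r)=False r=False
s_2={p,q,s}: !G(r)=True G(r)=False r=False
s_3={p,q,r,s}: !G(r)=True G(r)=False r=True
s_4={p}: !G(r)=True G(r)=False r=False
F(!G(r)) holds; first witness at position 0.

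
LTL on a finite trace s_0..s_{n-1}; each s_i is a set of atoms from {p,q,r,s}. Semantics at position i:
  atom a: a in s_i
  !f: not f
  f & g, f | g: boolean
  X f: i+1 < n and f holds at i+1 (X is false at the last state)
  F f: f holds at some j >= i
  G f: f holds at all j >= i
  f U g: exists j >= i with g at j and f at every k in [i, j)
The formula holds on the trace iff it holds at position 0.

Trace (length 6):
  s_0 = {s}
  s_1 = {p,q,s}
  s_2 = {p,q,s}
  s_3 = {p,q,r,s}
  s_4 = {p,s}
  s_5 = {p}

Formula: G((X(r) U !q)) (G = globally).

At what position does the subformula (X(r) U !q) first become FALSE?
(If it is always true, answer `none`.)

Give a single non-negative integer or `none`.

s_0={s}: (X(r) U !q)=True X(r)=False r=False !q=True q=False
s_1={p,q,s}: (X(r) U !q)=False X(r)=False r=False !q=False q=True
s_2={p,q,s}: (X(r) U !q)=False X(r)=True r=False !q=False q=True
s_3={p,q,r,s}: (X(r) U !q)=False X(r)=False r=True !q=False q=True
s_4={p,s}: (X(r) U !q)=True X(r)=False r=False !q=True q=False
s_5={p}: (X(r) U !q)=True X(r)=False r=False !q=True q=False
G((X(r) U !q)) holds globally = False
First violation at position 1.

Answer: 1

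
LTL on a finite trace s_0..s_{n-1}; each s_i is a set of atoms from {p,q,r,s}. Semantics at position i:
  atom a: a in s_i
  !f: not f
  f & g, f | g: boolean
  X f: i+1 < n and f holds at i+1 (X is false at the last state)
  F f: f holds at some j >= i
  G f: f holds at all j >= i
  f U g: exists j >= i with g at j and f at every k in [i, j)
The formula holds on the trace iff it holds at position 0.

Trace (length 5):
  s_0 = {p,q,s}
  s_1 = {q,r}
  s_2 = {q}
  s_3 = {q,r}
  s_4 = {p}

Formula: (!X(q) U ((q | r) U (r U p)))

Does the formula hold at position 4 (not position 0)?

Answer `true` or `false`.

s_0={p,q,s}: (!X(q) U ((q | r) U (r U p)))=True !X(q)=False X(q)=True q=True ((q | r) U (r U p))=True (q | r)=True r=False (r U p)=True p=True
s_1={q,r}: (!X(q) U ((q | r) U (r U p)))=True !X(q)=False X(q)=True q=True ((q | r) U (r U p))=True (q | r)=True r=True (r U p)=False p=False
s_2={q}: (!X(q) U ((q | r) U (r U p)))=True !X(q)=False X(q)=True q=True ((q | r) U (r U p))=True (q | r)=True r=False (r U p)=False p=False
s_3={q,r}: (!X(q) U ((q | r) U (r U p)))=True !X(q)=True X(q)=False q=True ((q | r) U (r U p))=True (q | r)=True r=True (r U p)=True p=False
s_4={p}: (!X(q) U ((q | r) U (r U p)))=True !X(q)=True X(q)=False q=False ((q | r) U (r U p))=True (q | r)=False r=False (r U p)=True p=True
Evaluating at position 4: result = True

Answer: true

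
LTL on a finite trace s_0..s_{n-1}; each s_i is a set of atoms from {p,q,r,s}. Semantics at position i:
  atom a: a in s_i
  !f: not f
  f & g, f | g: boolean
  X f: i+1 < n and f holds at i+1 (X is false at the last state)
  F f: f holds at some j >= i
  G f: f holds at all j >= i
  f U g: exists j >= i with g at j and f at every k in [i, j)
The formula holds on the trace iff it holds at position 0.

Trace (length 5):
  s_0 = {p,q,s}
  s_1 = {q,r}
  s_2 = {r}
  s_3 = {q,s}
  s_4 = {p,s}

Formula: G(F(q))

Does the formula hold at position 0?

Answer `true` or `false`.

s_0={p,q,s}: G(F(q))=False F(q)=True q=True
s_1={q,r}: G(F(q))=False F(q)=True q=True
s_2={r}: G(F(q))=False F(q)=True q=False
s_3={q,s}: G(F(q))=False F(q)=True q=True
s_4={p,s}: G(F(q))=False F(q)=False q=False

Answer: false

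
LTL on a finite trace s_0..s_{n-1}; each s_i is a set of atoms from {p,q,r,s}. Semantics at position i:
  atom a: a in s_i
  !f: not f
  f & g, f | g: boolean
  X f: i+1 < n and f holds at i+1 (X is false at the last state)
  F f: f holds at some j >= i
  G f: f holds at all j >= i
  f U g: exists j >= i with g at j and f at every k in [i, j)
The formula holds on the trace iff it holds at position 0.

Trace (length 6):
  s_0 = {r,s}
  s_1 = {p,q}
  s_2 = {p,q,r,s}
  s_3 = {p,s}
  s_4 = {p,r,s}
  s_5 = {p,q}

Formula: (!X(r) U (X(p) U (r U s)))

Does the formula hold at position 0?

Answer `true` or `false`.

s_0={r,s}: (!X(r) U (X(p) U (r U s)))=True !X(r)=True X(r)=False r=True (X(p) U (r U s))=True X(p)=True p=False (r U s)=True s=True
s_1={p,q}: (!X(r) U (X(p) U (r U s)))=True !X(r)=False X(r)=True r=False (X(p) U (r U s))=True X(p)=True p=True (r U s)=False s=False
s_2={p,q,r,s}: (!X(r) U (X(p) U (r U s)))=True !X(r)=True X(r)=False r=True (X(p) U (r U s))=True X(p)=True p=True (r U s)=True s=True
s_3={p,s}: (!X(r) U (X(p) U (r U s)))=True !X(r)=False X(r)=True r=False (X(p) U (r U s))=True X(p)=True p=True (r U s)=True s=True
s_4={p,r,s}: (!X(r) U (X(p) U (r U s)))=True !X(r)=True X(r)=False r=True (X(p) U (r U s))=True X(p)=True p=True (r U s)=True s=True
s_5={p,q}: (!X(r) U (X(p) U (r U s)))=False !X(r)=True X(r)=False r=False (X(p) U (r U s))=False X(p)=False p=True (r U s)=False s=False

Answer: true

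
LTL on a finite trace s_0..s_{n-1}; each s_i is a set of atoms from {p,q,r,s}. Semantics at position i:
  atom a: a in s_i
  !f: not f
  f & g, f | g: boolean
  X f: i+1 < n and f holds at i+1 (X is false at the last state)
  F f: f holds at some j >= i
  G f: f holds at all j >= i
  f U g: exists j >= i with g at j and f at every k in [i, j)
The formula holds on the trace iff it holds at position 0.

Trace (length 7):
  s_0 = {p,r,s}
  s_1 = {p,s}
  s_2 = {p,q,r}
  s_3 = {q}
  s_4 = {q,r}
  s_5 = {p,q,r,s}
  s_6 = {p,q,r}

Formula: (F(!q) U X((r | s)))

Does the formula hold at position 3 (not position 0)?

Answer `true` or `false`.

Answer: true

Derivation:
s_0={p,r,s}: (F(!q) U X((r | s)))=True F(!q)=True !q=True q=False X((r | s))=True (r | s)=True r=True s=True
s_1={p,s}: (F(!q) U X((r | s)))=True F(!q)=True !q=True q=False X((r | s))=True (r | s)=True r=False s=True
s_2={p,q,r}: (F(!q) U X((r | s)))=False F(!q)=False !q=False q=True X((r | s))=False (r | s)=True r=True s=False
s_3={q}: (F(!q) U X((r | s)))=True F(!q)=False !q=False q=True X((r | s))=True (r | s)=False r=False s=False
s_4={q,r}: (F(!q) U X((r | s)))=True F(!q)=False !q=False q=True X((r | s))=True (r | s)=True r=True s=False
s_5={p,q,r,s}: (F(!q) U X((r | s)))=True F(!q)=False !q=False q=True X((r | s))=True (r | s)=True r=True s=True
s_6={p,q,r}: (F(!q) U X((r | s)))=False F(!q)=False !q=False q=True X((r | s))=False (r | s)=True r=True s=False
Evaluating at position 3: result = True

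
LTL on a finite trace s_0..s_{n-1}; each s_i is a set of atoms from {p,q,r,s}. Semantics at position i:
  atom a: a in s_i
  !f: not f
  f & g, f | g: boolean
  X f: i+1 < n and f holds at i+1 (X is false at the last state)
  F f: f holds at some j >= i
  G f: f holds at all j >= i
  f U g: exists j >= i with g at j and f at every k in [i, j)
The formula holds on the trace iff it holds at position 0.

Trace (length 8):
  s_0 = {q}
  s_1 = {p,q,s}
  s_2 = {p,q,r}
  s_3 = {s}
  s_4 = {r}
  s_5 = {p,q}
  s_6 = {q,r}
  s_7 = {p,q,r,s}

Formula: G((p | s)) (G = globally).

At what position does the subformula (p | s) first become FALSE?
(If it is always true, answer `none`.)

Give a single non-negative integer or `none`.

s_0={q}: (p | s)=False p=False s=False
s_1={p,q,s}: (p | s)=True p=True s=True
s_2={p,q,r}: (p | s)=True p=True s=False
s_3={s}: (p | s)=True p=False s=True
s_4={r}: (p | s)=False p=False s=False
s_5={p,q}: (p | s)=True p=True s=False
s_6={q,r}: (p | s)=False p=False s=False
s_7={p,q,r,s}: (p | s)=True p=True s=True
G((p | s)) holds globally = False
First violation at position 0.

Answer: 0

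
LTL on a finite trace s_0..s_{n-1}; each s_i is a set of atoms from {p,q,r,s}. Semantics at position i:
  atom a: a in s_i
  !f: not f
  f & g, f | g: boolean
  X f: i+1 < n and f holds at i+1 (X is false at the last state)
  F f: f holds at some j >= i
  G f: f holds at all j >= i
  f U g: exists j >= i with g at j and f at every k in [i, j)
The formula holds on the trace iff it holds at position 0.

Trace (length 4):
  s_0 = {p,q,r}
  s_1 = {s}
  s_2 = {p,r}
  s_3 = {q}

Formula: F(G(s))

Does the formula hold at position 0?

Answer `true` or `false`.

s_0={p,q,r}: F(G(s))=False G(s)=False s=False
s_1={s}: F(G(s))=False G(s)=False s=True
s_2={p,r}: F(G(s))=False G(s)=False s=False
s_3={q}: F(G(s))=False G(s)=False s=False

Answer: false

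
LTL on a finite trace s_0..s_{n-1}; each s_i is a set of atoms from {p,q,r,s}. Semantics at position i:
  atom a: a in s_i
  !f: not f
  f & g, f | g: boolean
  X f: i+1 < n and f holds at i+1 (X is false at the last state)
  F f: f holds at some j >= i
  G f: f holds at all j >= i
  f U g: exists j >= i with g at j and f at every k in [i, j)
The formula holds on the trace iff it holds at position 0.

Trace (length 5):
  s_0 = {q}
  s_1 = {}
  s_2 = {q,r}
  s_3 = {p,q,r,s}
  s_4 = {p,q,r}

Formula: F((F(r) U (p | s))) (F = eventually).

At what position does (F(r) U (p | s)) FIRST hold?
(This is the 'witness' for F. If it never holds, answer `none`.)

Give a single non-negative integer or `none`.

Answer: 0

Derivation:
s_0={q}: (F(r) U (p | s))=True F(r)=True r=False (p | s)=False p=False s=False
s_1={}: (F(r) U (p | s))=True F(r)=True r=False (p | s)=False p=False s=False
s_2={q,r}: (F(r) U (p | s))=True F(r)=True r=True (p | s)=False p=False s=False
s_3={p,q,r,s}: (F(r) U (p | s))=True F(r)=True r=True (p | s)=True p=True s=True
s_4={p,q,r}: (F(r) U (p | s))=True F(r)=True r=True (p | s)=True p=True s=False
F((F(r) U (p | s))) holds; first witness at position 0.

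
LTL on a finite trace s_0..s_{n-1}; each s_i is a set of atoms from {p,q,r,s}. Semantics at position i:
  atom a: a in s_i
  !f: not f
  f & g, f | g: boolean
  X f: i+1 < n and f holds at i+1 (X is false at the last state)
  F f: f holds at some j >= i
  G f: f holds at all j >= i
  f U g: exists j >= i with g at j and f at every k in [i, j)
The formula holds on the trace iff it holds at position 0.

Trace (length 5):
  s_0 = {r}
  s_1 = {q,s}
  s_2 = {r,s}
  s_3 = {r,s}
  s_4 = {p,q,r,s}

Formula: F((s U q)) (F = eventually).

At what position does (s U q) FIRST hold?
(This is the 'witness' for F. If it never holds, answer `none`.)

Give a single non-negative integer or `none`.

Answer: 1

Derivation:
s_0={r}: (s U q)=False s=False q=False
s_1={q,s}: (s U q)=True s=True q=True
s_2={r,s}: (s U q)=True s=True q=False
s_3={r,s}: (s U q)=True s=True q=False
s_4={p,q,r,s}: (s U q)=True s=True q=True
F((s U q)) holds; first witness at position 1.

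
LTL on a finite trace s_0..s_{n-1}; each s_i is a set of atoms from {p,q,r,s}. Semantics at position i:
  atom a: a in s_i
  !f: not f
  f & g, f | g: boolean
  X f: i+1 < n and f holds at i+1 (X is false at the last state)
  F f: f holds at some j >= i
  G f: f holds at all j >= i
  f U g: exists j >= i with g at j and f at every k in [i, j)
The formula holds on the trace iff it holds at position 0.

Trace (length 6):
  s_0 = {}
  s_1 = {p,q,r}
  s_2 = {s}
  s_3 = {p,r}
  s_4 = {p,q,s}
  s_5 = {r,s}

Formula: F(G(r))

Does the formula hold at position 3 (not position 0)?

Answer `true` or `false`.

s_0={}: F(G(r))=True G(r)=False r=False
s_1={p,q,r}: F(G(r))=True G(r)=False r=True
s_2={s}: F(G(r))=True G(r)=False r=False
s_3={p,r}: F(G(r))=True G(r)=False r=True
s_4={p,q,s}: F(G(r))=True G(r)=False r=False
s_5={r,s}: F(G(r))=True G(r)=True r=True
Evaluating at position 3: result = True

Answer: true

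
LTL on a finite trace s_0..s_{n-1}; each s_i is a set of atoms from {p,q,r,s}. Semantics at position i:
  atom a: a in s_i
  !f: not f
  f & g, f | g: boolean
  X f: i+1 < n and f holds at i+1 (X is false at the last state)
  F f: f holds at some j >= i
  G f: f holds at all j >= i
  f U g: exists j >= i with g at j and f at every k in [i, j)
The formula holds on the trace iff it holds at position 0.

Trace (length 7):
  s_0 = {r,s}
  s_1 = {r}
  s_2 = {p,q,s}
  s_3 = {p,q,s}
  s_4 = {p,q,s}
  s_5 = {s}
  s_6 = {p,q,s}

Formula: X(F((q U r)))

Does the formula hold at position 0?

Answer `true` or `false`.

Answer: true

Derivation:
s_0={r,s}: X(F((q U r)))=True F((q U r))=True (q U r)=True q=False r=True
s_1={r}: X(F((q U r)))=False F((q U r))=True (q U r)=True q=False r=True
s_2={p,q,s}: X(F((q U r)))=False F((q U r))=False (q U r)=False q=True r=False
s_3={p,q,s}: X(F((q U r)))=False F((q U r))=False (q U r)=False q=True r=False
s_4={p,q,s}: X(F((q U r)))=False F((q U r))=False (q U r)=False q=True r=False
s_5={s}: X(F((q U r)))=False F((q U r))=False (q U r)=False q=False r=False
s_6={p,q,s}: X(F((q U r)))=False F((q U r))=False (q U r)=False q=True r=False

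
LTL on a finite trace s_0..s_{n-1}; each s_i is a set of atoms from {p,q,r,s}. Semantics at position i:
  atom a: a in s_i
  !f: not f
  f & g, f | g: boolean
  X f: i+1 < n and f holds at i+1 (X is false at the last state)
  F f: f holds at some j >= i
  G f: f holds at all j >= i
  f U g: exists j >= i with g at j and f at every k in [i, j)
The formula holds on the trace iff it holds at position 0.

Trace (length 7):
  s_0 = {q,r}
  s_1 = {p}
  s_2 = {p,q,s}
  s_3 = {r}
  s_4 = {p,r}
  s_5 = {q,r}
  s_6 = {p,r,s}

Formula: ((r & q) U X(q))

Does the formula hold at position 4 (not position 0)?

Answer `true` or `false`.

s_0={q,r}: ((r & q) U X(q))=True (r & q)=True r=True q=True X(q)=False
s_1={p}: ((r & q) U X(q))=True (r & q)=False r=False q=False X(q)=True
s_2={p,q,s}: ((r & q) U X(q))=False (r & q)=False r=False q=True X(q)=False
s_3={r}: ((r & q) U X(q))=False (r & q)=False r=True q=False X(q)=False
s_4={p,r}: ((r & q) U X(q))=True (r & q)=False r=True q=False X(q)=True
s_5={q,r}: ((r & q) U X(q))=False (r & q)=True r=True q=True X(q)=False
s_6={p,r,s}: ((r & q) U X(q))=False (r & q)=False r=True q=False X(q)=False
Evaluating at position 4: result = True

Answer: true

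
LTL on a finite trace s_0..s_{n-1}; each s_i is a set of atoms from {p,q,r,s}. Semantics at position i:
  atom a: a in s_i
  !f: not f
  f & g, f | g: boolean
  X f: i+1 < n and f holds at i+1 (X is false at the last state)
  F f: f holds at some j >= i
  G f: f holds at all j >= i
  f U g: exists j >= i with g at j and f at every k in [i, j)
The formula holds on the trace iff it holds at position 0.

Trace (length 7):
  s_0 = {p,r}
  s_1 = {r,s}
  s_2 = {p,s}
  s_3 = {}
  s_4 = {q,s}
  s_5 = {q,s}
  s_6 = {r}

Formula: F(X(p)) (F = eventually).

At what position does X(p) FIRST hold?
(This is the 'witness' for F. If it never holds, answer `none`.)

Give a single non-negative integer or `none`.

Answer: 1

Derivation:
s_0={p,r}: X(p)=False p=True
s_1={r,s}: X(p)=True p=False
s_2={p,s}: X(p)=False p=True
s_3={}: X(p)=False p=False
s_4={q,s}: X(p)=False p=False
s_5={q,s}: X(p)=False p=False
s_6={r}: X(p)=False p=False
F(X(p)) holds; first witness at position 1.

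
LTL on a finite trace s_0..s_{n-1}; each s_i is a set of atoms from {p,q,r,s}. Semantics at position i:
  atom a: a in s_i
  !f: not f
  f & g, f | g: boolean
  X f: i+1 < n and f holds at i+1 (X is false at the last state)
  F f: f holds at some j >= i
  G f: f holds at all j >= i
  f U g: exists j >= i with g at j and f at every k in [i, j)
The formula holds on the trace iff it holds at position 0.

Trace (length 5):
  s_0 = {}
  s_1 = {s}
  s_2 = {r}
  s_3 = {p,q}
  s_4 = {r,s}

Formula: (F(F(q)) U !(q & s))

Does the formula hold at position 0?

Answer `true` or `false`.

s_0={}: (F(F(q)) U !(q & s))=True F(F(q))=True F(q)=True q=False !(q & s)=True (q & s)=False s=False
s_1={s}: (F(F(q)) U !(q & s))=True F(F(q))=True F(q)=True q=False !(q & s)=True (q & s)=False s=True
s_2={r}: (F(F(q)) U !(q & s))=True F(F(q))=True F(q)=True q=False !(q & s)=True (q & s)=False s=False
s_3={p,q}: (F(F(q)) U !(q & s))=True F(F(q))=True F(q)=True q=True !(q & s)=True (q & s)=False s=False
s_4={r,s}: (F(F(q)) U !(q & s))=True F(F(q))=False F(q)=False q=False !(q & s)=True (q & s)=False s=True

Answer: true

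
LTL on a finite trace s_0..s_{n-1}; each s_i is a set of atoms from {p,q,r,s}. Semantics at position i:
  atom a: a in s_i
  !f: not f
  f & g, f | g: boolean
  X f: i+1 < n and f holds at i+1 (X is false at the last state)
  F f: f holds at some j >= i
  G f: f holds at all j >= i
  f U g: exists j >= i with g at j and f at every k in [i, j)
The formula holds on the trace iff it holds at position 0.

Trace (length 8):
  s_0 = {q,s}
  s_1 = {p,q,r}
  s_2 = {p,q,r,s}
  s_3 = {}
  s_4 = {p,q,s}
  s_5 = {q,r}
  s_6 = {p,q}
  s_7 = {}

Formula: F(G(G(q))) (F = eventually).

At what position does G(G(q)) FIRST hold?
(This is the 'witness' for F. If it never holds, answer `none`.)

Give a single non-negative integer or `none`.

s_0={q,s}: G(G(q))=False G(q)=False q=True
s_1={p,q,r}: G(G(q))=False G(q)=False q=True
s_2={p,q,r,s}: G(G(q))=False G(q)=False q=True
s_3={}: G(G(q))=False G(q)=False q=False
s_4={p,q,s}: G(G(q))=False G(q)=False q=True
s_5={q,r}: G(G(q))=False G(q)=False q=True
s_6={p,q}: G(G(q))=False G(q)=False q=True
s_7={}: G(G(q))=False G(q)=False q=False
F(G(G(q))) does not hold (no witness exists).

Answer: none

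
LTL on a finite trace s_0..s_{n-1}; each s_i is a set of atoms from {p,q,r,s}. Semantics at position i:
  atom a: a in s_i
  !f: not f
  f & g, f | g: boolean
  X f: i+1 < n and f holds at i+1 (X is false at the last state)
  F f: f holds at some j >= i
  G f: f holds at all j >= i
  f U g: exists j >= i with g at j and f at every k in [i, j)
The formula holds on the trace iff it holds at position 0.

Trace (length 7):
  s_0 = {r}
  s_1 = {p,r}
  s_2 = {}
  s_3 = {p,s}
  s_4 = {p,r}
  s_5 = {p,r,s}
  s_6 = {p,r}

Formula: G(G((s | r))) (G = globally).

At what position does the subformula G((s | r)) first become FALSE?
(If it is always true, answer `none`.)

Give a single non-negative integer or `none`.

Answer: 0

Derivation:
s_0={r}: G((s | r))=False (s | r)=True s=False r=True
s_1={p,r}: G((s | r))=False (s | r)=True s=False r=True
s_2={}: G((s | r))=False (s | r)=False s=False r=False
s_3={p,s}: G((s | r))=True (s | r)=True s=True r=False
s_4={p,r}: G((s | r))=True (s | r)=True s=False r=True
s_5={p,r,s}: G((s | r))=True (s | r)=True s=True r=True
s_6={p,r}: G((s | r))=True (s | r)=True s=False r=True
G(G((s | r))) holds globally = False
First violation at position 0.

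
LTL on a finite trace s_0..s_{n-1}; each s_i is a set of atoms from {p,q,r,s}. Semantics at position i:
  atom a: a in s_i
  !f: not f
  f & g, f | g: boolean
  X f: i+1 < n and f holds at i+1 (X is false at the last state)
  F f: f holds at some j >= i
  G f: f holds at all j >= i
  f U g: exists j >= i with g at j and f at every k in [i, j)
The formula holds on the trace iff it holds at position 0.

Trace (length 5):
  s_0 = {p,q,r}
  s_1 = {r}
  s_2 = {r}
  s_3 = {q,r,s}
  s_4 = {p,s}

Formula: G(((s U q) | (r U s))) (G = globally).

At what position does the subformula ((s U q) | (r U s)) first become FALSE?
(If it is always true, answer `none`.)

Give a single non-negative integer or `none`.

Answer: none

Derivation:
s_0={p,q,r}: ((s U q) | (r U s))=True (s U q)=True s=False q=True (r U s)=True r=True
s_1={r}: ((s U q) | (r U s))=True (s U q)=False s=False q=False (r U s)=True r=True
s_2={r}: ((s U q) | (r U s))=True (s U q)=False s=False q=False (r U s)=True r=True
s_3={q,r,s}: ((s U q) | (r U s))=True (s U q)=True s=True q=True (r U s)=True r=True
s_4={p,s}: ((s U q) | (r U s))=True (s U q)=False s=True q=False (r U s)=True r=False
G(((s U q) | (r U s))) holds globally = True
No violation — formula holds at every position.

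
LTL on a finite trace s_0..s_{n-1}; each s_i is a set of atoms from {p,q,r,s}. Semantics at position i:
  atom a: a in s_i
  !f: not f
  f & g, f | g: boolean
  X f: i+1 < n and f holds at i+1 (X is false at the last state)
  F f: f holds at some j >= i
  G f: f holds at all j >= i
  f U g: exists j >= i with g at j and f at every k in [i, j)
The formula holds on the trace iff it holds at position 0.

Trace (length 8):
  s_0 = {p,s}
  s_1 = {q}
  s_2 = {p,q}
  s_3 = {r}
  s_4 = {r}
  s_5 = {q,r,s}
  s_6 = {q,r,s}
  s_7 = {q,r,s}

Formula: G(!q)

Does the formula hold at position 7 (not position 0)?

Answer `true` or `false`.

s_0={p,s}: G(!q)=False !q=True q=False
s_1={q}: G(!q)=False !q=False q=True
s_2={p,q}: G(!q)=False !q=False q=True
s_3={r}: G(!q)=False !q=True q=False
s_4={r}: G(!q)=False !q=True q=False
s_5={q,r,s}: G(!q)=False !q=False q=True
s_6={q,r,s}: G(!q)=False !q=False q=True
s_7={q,r,s}: G(!q)=False !q=False q=True
Evaluating at position 7: result = False

Answer: false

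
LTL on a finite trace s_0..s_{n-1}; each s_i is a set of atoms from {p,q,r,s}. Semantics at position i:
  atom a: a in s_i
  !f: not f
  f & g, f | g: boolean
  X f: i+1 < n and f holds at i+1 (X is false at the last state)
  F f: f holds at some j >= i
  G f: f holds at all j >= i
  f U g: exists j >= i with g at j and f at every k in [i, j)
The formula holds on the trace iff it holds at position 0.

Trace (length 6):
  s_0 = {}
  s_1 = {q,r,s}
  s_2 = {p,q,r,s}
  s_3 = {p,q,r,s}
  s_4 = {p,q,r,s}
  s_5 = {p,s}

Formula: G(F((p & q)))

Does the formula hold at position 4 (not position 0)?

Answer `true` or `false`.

s_0={}: G(F((p & q)))=False F((p & q))=True (p & q)=False p=False q=False
s_1={q,r,s}: G(F((p & q)))=False F((p & q))=True (p & q)=False p=False q=True
s_2={p,q,r,s}: G(F((p & q)))=False F((p & q))=True (p & q)=True p=True q=True
s_3={p,q,r,s}: G(F((p & q)))=False F((p & q))=True (p & q)=True p=True q=True
s_4={p,q,r,s}: G(F((p & q)))=False F((p & q))=True (p & q)=True p=True q=True
s_5={p,s}: G(F((p & q)))=False F((p & q))=False (p & q)=False p=True q=False
Evaluating at position 4: result = False

Answer: false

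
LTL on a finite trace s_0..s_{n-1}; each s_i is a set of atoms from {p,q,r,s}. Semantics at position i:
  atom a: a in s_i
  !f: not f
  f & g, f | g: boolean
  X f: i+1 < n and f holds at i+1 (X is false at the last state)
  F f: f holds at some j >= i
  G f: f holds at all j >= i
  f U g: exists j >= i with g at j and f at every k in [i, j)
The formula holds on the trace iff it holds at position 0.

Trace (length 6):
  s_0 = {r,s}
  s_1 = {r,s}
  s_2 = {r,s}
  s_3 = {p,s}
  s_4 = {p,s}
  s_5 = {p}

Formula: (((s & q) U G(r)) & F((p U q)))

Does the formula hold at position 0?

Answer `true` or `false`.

Answer: false

Derivation:
s_0={r,s}: (((s & q) U G(r)) & F((p U q)))=False ((s & q) U G(r))=False (s & q)=False s=True q=False G(r)=False r=True F((p U q))=False (p U q)=False p=False
s_1={r,s}: (((s & q) U G(r)) & F((p U q)))=False ((s & q) U G(r))=False (s & q)=False s=True q=False G(r)=False r=True F((p U q))=False (p U q)=False p=False
s_2={r,s}: (((s & q) U G(r)) & F((p U q)))=False ((s & q) U G(r))=False (s & q)=False s=True q=False G(r)=False r=True F((p U q))=False (p U q)=False p=False
s_3={p,s}: (((s & q) U G(r)) & F((p U q)))=False ((s & q) U G(r))=False (s & q)=False s=True q=False G(r)=False r=False F((p U q))=False (p U q)=False p=True
s_4={p,s}: (((s & q) U G(r)) & F((p U q)))=False ((s & q) U G(r))=False (s & q)=False s=True q=False G(r)=False r=False F((p U q))=False (p U q)=False p=True
s_5={p}: (((s & q) U G(r)) & F((p U q)))=False ((s & q) U G(r))=False (s & q)=False s=False q=False G(r)=False r=False F((p U q))=False (p U q)=False p=True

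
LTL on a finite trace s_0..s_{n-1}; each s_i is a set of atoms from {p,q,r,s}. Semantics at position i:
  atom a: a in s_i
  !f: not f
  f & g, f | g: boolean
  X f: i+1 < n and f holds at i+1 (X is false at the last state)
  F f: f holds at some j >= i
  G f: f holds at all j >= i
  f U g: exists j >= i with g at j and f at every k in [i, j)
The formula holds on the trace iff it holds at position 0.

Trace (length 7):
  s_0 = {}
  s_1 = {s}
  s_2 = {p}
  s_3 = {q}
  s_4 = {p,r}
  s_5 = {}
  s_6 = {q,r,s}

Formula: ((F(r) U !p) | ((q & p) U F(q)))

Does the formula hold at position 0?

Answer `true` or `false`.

s_0={}: ((F(r) U !p) | ((q & p) U F(q)))=True (F(r) U !p)=True F(r)=True r=False !p=True p=False ((q & p) U F(q))=True (q & p)=False q=False F(q)=True
s_1={s}: ((F(r) U !p) | ((q & p) U F(q)))=True (F(r) U !p)=True F(r)=True r=False !p=True p=False ((q & p) U F(q))=True (q & p)=False q=False F(q)=True
s_2={p}: ((F(r) U !p) | ((q & p) U F(q)))=True (F(r) U !p)=True F(r)=True r=False !p=False p=True ((q & p) U F(q))=True (q & p)=False q=False F(q)=True
s_3={q}: ((F(r) U !p) | ((q & p) U F(q)))=True (F(r) U !p)=True F(r)=True r=False !p=True p=False ((q & p) U F(q))=True (q & p)=False q=True F(q)=True
s_4={p,r}: ((F(r) U !p) | ((q & p) U F(q)))=True (F(r) U !p)=True F(r)=True r=True !p=False p=True ((q & p) U F(q))=True (q & p)=False q=False F(q)=True
s_5={}: ((F(r) U !p) | ((q & p) U F(q)))=True (F(r) U !p)=True F(r)=True r=False !p=True p=False ((q & p) U F(q))=True (q & p)=False q=False F(q)=True
s_6={q,r,s}: ((F(r) U !p) | ((q & p) U F(q)))=True (F(r) U !p)=True F(r)=True r=True !p=True p=False ((q & p) U F(q))=True (q & p)=False q=True F(q)=True

Answer: true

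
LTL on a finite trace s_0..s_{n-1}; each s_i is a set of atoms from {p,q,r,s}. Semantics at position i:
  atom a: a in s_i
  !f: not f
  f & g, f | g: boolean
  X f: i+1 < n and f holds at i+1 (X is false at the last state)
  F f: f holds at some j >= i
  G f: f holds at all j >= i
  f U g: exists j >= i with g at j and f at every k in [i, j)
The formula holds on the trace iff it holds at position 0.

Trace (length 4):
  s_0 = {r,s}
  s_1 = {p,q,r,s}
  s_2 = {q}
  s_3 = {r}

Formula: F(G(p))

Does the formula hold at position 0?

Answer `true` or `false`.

s_0={r,s}: F(G(p))=False G(p)=False p=False
s_1={p,q,r,s}: F(G(p))=False G(p)=False p=True
s_2={q}: F(G(p))=False G(p)=False p=False
s_3={r}: F(G(p))=False G(p)=False p=False

Answer: false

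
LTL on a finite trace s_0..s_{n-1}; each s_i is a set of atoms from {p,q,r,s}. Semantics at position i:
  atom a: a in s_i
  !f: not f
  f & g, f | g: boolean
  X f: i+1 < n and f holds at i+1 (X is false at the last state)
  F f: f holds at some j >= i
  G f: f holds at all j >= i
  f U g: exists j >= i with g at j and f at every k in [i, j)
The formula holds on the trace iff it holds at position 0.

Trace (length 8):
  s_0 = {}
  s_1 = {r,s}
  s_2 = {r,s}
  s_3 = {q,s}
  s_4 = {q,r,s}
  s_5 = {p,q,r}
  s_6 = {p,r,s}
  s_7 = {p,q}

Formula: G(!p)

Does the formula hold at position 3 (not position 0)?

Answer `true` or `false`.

Answer: false

Derivation:
s_0={}: G(!p)=False !p=True p=False
s_1={r,s}: G(!p)=False !p=True p=False
s_2={r,s}: G(!p)=False !p=True p=False
s_3={q,s}: G(!p)=False !p=True p=False
s_4={q,r,s}: G(!p)=False !p=True p=False
s_5={p,q,r}: G(!p)=False !p=False p=True
s_6={p,r,s}: G(!p)=False !p=False p=True
s_7={p,q}: G(!p)=False !p=False p=True
Evaluating at position 3: result = False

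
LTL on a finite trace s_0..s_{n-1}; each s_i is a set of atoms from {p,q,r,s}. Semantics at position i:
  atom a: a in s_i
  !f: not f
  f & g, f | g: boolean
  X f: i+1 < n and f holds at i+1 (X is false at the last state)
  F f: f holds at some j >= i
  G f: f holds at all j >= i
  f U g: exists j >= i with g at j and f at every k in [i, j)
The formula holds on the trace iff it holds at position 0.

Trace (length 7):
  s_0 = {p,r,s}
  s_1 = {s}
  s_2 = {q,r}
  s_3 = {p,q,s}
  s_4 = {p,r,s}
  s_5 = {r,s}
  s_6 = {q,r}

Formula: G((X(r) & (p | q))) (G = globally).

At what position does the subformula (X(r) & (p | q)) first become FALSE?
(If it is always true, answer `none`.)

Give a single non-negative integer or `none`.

s_0={p,r,s}: (X(r) & (p | q))=False X(r)=False r=True (p | q)=True p=True q=False
s_1={s}: (X(r) & (p | q))=False X(r)=True r=False (p | q)=False p=False q=False
s_2={q,r}: (X(r) & (p | q))=False X(r)=False r=True (p | q)=True p=False q=True
s_3={p,q,s}: (X(r) & (p | q))=True X(r)=True r=False (p | q)=True p=True q=True
s_4={p,r,s}: (X(r) & (p | q))=True X(r)=True r=True (p | q)=True p=True q=False
s_5={r,s}: (X(r) & (p | q))=False X(r)=True r=True (p | q)=False p=False q=False
s_6={q,r}: (X(r) & (p | q))=False X(r)=False r=True (p | q)=True p=False q=True
G((X(r) & (p | q))) holds globally = False
First violation at position 0.

Answer: 0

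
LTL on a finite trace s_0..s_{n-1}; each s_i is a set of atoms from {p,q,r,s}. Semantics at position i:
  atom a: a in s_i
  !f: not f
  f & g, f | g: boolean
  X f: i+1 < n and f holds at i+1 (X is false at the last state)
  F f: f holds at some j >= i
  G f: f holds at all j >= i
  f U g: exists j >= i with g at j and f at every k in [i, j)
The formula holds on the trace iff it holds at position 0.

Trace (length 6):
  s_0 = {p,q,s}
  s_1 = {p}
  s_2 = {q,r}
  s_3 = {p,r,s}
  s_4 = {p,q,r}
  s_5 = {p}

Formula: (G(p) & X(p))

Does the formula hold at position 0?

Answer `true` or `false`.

s_0={p,q,s}: (G(p) & X(p))=False G(p)=False p=True X(p)=True
s_1={p}: (G(p) & X(p))=False G(p)=False p=True X(p)=False
s_2={q,r}: (G(p) & X(p))=False G(p)=False p=False X(p)=True
s_3={p,r,s}: (G(p) & X(p))=True G(p)=True p=True X(p)=True
s_4={p,q,r}: (G(p) & X(p))=True G(p)=True p=True X(p)=True
s_5={p}: (G(p) & X(p))=False G(p)=True p=True X(p)=False

Answer: false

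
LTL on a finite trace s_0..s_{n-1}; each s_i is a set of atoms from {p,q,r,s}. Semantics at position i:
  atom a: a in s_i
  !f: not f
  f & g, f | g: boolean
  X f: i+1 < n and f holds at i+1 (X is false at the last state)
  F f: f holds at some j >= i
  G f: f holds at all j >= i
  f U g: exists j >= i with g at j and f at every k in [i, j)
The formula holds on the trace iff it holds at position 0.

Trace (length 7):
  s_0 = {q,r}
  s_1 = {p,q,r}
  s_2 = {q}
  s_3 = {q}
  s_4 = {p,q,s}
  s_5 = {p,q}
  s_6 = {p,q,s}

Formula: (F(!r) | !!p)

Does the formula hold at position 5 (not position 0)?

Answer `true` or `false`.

Answer: true

Derivation:
s_0={q,r}: (F(!r) | !!p)=True F(!r)=True !r=False r=True !!p=False !p=True p=False
s_1={p,q,r}: (F(!r) | !!p)=True F(!r)=True !r=False r=True !!p=True !p=False p=True
s_2={q}: (F(!r) | !!p)=True F(!r)=True !r=True r=False !!p=False !p=True p=False
s_3={q}: (F(!r) | !!p)=True F(!r)=True !r=True r=False !!p=False !p=True p=False
s_4={p,q,s}: (F(!r) | !!p)=True F(!r)=True !r=True r=False !!p=True !p=False p=True
s_5={p,q}: (F(!r) | !!p)=True F(!r)=True !r=True r=False !!p=True !p=False p=True
s_6={p,q,s}: (F(!r) | !!p)=True F(!r)=True !r=True r=False !!p=True !p=False p=True
Evaluating at position 5: result = True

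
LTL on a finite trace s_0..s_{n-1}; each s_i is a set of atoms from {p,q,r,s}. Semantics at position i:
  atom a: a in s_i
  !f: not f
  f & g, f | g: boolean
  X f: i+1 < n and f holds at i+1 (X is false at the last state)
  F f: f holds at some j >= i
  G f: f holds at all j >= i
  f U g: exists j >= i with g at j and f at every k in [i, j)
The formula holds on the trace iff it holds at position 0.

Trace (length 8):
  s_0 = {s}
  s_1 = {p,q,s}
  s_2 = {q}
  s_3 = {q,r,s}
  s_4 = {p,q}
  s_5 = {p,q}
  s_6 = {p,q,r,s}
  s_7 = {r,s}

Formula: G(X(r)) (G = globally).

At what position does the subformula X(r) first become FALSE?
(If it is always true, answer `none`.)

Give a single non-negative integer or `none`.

Answer: 0

Derivation:
s_0={s}: X(r)=False r=False
s_1={p,q,s}: X(r)=False r=False
s_2={q}: X(r)=True r=False
s_3={q,r,s}: X(r)=False r=True
s_4={p,q}: X(r)=False r=False
s_5={p,q}: X(r)=True r=False
s_6={p,q,r,s}: X(r)=True r=True
s_7={r,s}: X(r)=False r=True
G(X(r)) holds globally = False
First violation at position 0.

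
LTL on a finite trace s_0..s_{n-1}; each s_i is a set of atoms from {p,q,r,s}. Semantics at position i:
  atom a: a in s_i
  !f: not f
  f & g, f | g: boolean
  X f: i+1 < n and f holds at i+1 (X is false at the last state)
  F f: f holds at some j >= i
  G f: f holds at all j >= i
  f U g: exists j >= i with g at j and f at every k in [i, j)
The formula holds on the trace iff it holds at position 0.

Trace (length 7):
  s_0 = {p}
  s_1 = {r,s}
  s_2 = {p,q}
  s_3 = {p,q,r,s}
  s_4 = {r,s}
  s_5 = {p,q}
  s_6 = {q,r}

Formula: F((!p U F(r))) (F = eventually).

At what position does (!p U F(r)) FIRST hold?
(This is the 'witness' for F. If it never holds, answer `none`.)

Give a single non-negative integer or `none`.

s_0={p}: (!p U F(r))=True !p=False p=True F(r)=True r=False
s_1={r,s}: (!p U F(r))=True !p=True p=False F(r)=True r=True
s_2={p,q}: (!p U F(r))=True !p=False p=True F(r)=True r=False
s_3={p,q,r,s}: (!p U F(r))=True !p=False p=True F(r)=True r=True
s_4={r,s}: (!p U F(r))=True !p=True p=False F(r)=True r=True
s_5={p,q}: (!p U F(r))=True !p=False p=True F(r)=True r=False
s_6={q,r}: (!p U F(r))=True !p=True p=False F(r)=True r=True
F((!p U F(r))) holds; first witness at position 0.

Answer: 0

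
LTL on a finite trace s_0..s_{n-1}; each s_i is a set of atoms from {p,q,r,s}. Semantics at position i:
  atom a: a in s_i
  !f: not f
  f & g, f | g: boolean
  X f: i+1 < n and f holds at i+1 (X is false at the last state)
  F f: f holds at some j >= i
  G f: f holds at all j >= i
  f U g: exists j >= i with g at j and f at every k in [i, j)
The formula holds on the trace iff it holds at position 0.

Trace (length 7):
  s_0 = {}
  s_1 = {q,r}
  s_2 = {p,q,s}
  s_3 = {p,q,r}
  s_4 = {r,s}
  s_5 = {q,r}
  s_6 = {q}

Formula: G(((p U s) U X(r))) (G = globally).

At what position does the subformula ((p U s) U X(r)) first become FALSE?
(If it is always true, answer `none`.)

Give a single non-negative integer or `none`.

s_0={}: ((p U s) U X(r))=True (p U s)=False p=False s=False X(r)=True r=False
s_1={q,r}: ((p U s) U X(r))=False (p U s)=False p=False s=False X(r)=False r=True
s_2={p,q,s}: ((p U s) U X(r))=True (p U s)=True p=True s=True X(r)=True r=False
s_3={p,q,r}: ((p U s) U X(r))=True (p U s)=True p=True s=False X(r)=True r=True
s_4={r,s}: ((p U s) U X(r))=True (p U s)=True p=False s=True X(r)=True r=True
s_5={q,r}: ((p U s) U X(r))=False (p U s)=False p=False s=False X(r)=False r=True
s_6={q}: ((p U s) U X(r))=False (p U s)=False p=False s=False X(r)=False r=False
G(((p U s) U X(r))) holds globally = False
First violation at position 1.

Answer: 1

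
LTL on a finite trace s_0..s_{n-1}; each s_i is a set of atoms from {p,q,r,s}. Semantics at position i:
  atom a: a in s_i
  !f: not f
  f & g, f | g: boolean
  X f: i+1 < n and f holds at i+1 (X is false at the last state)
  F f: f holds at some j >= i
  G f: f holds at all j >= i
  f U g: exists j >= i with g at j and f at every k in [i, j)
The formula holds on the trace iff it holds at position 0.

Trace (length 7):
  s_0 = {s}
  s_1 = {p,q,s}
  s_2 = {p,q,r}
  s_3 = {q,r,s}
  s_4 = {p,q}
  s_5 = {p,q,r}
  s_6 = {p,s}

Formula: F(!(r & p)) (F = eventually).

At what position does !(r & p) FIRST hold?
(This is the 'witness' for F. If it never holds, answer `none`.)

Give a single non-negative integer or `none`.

s_0={s}: !(r & p)=True (r & p)=False r=False p=False
s_1={p,q,s}: !(r & p)=True (r & p)=False r=False p=True
s_2={p,q,r}: !(r & p)=False (r & p)=True r=True p=True
s_3={q,r,s}: !(r & p)=True (r & p)=False r=True p=False
s_4={p,q}: !(r & p)=True (r & p)=False r=False p=True
s_5={p,q,r}: !(r & p)=False (r & p)=True r=True p=True
s_6={p,s}: !(r & p)=True (r & p)=False r=False p=True
F(!(r & p)) holds; first witness at position 0.

Answer: 0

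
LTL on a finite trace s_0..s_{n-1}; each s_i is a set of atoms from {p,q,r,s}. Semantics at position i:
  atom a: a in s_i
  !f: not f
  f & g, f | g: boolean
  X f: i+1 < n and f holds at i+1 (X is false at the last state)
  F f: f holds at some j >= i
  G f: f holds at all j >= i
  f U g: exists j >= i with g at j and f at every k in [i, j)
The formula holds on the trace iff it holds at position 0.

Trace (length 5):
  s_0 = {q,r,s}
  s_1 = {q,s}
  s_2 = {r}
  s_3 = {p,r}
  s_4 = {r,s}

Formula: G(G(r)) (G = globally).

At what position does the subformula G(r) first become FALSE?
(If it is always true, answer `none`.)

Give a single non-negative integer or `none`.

Answer: 0

Derivation:
s_0={q,r,s}: G(r)=False r=True
s_1={q,s}: G(r)=False r=False
s_2={r}: G(r)=True r=True
s_3={p,r}: G(r)=True r=True
s_4={r,s}: G(r)=True r=True
G(G(r)) holds globally = False
First violation at position 0.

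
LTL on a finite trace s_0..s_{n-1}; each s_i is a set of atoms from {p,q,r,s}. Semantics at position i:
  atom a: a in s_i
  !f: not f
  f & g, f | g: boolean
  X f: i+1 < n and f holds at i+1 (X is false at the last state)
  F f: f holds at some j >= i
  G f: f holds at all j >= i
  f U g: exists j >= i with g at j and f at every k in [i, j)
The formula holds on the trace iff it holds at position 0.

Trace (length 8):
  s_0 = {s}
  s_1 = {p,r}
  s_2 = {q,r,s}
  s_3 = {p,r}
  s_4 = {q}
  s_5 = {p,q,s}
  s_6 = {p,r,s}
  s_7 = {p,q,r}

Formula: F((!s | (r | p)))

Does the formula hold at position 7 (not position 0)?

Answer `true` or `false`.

s_0={s}: F((!s | (r | p)))=True (!s | (r | p))=False !s=False s=True (r | p)=False r=False p=False
s_1={p,r}: F((!s | (r | p)))=True (!s | (r | p))=True !s=True s=False (r | p)=True r=True p=True
s_2={q,r,s}: F((!s | (r | p)))=True (!s | (r | p))=True !s=False s=True (r | p)=True r=True p=False
s_3={p,r}: F((!s | (r | p)))=True (!s | (r | p))=True !s=True s=False (r | p)=True r=True p=True
s_4={q}: F((!s | (r | p)))=True (!s | (r | p))=True !s=True s=False (r | p)=False r=False p=False
s_5={p,q,s}: F((!s | (r | p)))=True (!s | (r | p))=True !s=False s=True (r | p)=True r=False p=True
s_6={p,r,s}: F((!s | (r | p)))=True (!s | (r | p))=True !s=False s=True (r | p)=True r=True p=True
s_7={p,q,r}: F((!s | (r | p)))=True (!s | (r | p))=True !s=True s=False (r | p)=True r=True p=True
Evaluating at position 7: result = True

Answer: true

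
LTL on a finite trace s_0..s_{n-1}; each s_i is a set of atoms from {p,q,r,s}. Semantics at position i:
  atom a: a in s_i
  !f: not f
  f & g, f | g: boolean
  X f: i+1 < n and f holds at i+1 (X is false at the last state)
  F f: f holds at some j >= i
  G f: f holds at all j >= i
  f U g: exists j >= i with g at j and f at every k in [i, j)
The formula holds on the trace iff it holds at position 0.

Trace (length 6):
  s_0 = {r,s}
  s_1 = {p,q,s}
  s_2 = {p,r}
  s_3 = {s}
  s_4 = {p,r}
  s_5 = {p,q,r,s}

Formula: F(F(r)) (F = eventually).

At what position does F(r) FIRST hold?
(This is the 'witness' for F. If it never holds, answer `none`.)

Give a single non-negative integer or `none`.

Answer: 0

Derivation:
s_0={r,s}: F(r)=True r=True
s_1={p,q,s}: F(r)=True r=False
s_2={p,r}: F(r)=True r=True
s_3={s}: F(r)=True r=False
s_4={p,r}: F(r)=True r=True
s_5={p,q,r,s}: F(r)=True r=True
F(F(r)) holds; first witness at position 0.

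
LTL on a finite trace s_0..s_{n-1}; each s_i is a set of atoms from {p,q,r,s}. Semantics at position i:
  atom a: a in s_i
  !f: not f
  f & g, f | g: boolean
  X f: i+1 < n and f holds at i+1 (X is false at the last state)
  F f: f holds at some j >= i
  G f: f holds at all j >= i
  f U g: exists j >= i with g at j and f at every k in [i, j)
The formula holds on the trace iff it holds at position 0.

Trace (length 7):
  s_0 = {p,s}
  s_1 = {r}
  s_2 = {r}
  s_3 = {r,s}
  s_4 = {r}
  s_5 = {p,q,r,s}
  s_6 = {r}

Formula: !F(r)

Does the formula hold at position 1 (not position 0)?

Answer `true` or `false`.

Answer: false

Derivation:
s_0={p,s}: !F(r)=False F(r)=True r=False
s_1={r}: !F(r)=False F(r)=True r=True
s_2={r}: !F(r)=False F(r)=True r=True
s_3={r,s}: !F(r)=False F(r)=True r=True
s_4={r}: !F(r)=False F(r)=True r=True
s_5={p,q,r,s}: !F(r)=False F(r)=True r=True
s_6={r}: !F(r)=False F(r)=True r=True
Evaluating at position 1: result = False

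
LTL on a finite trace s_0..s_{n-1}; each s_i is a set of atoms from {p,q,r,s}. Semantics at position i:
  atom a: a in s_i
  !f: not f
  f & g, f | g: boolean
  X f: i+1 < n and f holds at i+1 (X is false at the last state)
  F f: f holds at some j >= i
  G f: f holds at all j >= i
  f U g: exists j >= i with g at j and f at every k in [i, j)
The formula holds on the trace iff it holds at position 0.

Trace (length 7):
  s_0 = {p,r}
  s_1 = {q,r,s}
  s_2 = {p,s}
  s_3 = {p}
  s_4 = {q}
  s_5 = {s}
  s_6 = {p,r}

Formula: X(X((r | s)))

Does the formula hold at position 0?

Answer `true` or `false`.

s_0={p,r}: X(X((r | s)))=True X((r | s))=True (r | s)=True r=True s=False
s_1={q,r,s}: X(X((r | s)))=False X((r | s))=True (r | s)=True r=True s=True
s_2={p,s}: X(X((r | s)))=False X((r | s))=False (r | s)=True r=False s=True
s_3={p}: X(X((r | s)))=True X((r | s))=False (r | s)=False r=False s=False
s_4={q}: X(X((r | s)))=True X((r | s))=True (r | s)=False r=False s=False
s_5={s}: X(X((r | s)))=False X((r | s))=True (r | s)=True r=False s=True
s_6={p,r}: X(X((r | s)))=False X((r | s))=False (r | s)=True r=True s=False

Answer: true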